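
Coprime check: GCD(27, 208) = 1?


Euclidean algorithm:
208 = 7 * 27 + 19
27 = 1 * 19 + 8
19 = 2 * 8 + 3
8 = 2 * 3 + 2
3 = 1 * 2 + 1
2 = 2 * 1 + 0
GCD(27, 208) = 1

Yes, coprime (GCD = 1)


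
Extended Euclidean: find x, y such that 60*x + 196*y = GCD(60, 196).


Tabular extended Euclidean (each row: r = 60*s + 196*t):
r=60, s=1, t=0
r=196, s=0, t=1
q=0: r=60, s=1, t=0   [60*(1) + 196*(0) = 60]
q=3: r=16, s=-3, t=1   [60*(-3) + 196*(1) = 16]
q=3: r=12, s=10, t=-3   [60*(10) + 196*(-3) = 12]
q=1: r=4, s=-13, t=4   [60*(-13) + 196*(4) = 4]
q=3: r=0, s=49, t=-15   [60*(49) + 196*(-15) = 0]
GCD = 4; from the row with r=4: x=-13, y=4
Check: 60*(-13) + 196*(4) = -780 + 784 = 4

GCD = 4, x = -13, y = 4


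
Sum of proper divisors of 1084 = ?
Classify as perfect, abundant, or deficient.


Proper divisors: 1, 2, 4, 271, 542
Sum = 1 + 2 + 4 + 271 + 542 = 820
820 < 1084 → deficient

s(1084) = 820 (deficient)


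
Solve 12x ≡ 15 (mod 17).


GCD(12, 17) = 1, unique solution
a^(-1) mod 17 = 10
x = 10 * 15 mod 17 = 14

x ≡ 14 (mod 17)


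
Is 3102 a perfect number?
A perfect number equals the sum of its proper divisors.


Proper divisors of 3102: 1, 2, 3, 6, 11, 22, 33, 47, 66, 94, 141, 282, 517, 1034, 1551
Sum = 1 + 2 + 3 + 6 + 11 + 22 + 33 + 47 + 66 + 94 + 141 + 282 + 517 + 1034 + 1551 = 3810

No, 3102 is not perfect (3810 ≠ 3102)


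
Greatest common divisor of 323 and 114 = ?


323 = 2 * 114 + 95
114 = 1 * 95 + 19
95 = 5 * 19 + 0
GCD = 19


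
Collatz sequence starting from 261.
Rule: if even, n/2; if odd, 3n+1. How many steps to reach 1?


261 → 784 → 392 → 196 → 98 → 49 → 148 → 74 → 37 → 112 → 56 → 28 → 14 → 7 → 22 → 11 → 34 → 17 → 52 → 26 → 13 → 40 → 20 → 10 → 5 → 16 → 8 → 4 → 2 → 1
Total steps = 29

29 steps


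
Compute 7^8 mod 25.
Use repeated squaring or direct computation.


7^1 mod 25 = 7
7^2 mod 25 = 24
7^3 mod 25 = 18
7^4 mod 25 = 1
7^5 mod 25 = 7
7^6 mod 25 = 24
7^7 mod 25 = 18
7^8 mod 25 = 1


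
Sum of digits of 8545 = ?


8 + 5 + 4 + 5 = 22


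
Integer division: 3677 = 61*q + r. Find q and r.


3677 = 61 * 60 + 17
Check: 3660 + 17 = 3677

q = 60, r = 17


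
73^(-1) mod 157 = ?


Use the extended Euclidean algorithm on (157, 73); each row r = 157*s + 73*t:
r=157, s=1, t=0
r=73, s=0, t=1
q=2: r=11, s=1, t=-2   [157*(1) + 73*(-2) = 11]
q=6: r=7, s=-6, t=13   [157*(-6) + 73*(13) = 7]
q=1: r=4, s=7, t=-15   [157*(7) + 73*(-15) = 4]
q=1: r=3, s=-13, t=28   [157*(-13) + 73*(28) = 3]
q=1: r=1, s=20, t=-43   [157*(20) + 73*(-43) = 1]
q=3: r=0, s=-73, t=157   [157*(-73) + 73*(157) = 0]
GCD = 1 with t = -43, so 73*(-43) ≡ 1 (mod 157)
Inverse = -43 mod 157 = 114
Check: 73 * 114 = 8322 ≡ 1 (mod 157)

73^(-1) ≡ 114 (mod 157)


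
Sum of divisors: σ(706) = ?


Divisors of 706: 1, 2, 353, 706
Sum = 1 + 2 + 353 + 706 = 1062

σ(706) = 1062


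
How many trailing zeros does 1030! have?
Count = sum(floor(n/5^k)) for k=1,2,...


floor(1030/5) = 206
floor(1030/25) = 41
floor(1030/125) = 8
floor(1030/625) = 1
Total = 256

256 trailing zeros


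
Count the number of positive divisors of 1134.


1134 = 2^1 × 3^4 × 7^1
d(1134) = (1+1) × (4+1) × (1+1) = 20

20 divisors


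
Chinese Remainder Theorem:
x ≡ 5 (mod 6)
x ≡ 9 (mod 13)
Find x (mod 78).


M = 6*13 = 78
M1 = M/6 = 13, M2 = M/13 = 6
M1^(-1) mod 6 = 1, M2^(-1) mod 13 = 11
x = 5*13*1 + 9*6*11 = 659
659 mod 78 = 35
Check: 35 mod 6 = 5 ✓, 35 mod 13 = 9 ✓

x ≡ 35 (mod 78)


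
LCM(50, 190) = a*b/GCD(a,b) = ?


GCD(50, 190) = 10
LCM = 50*190/10 = 9500/10 = 950

LCM = 950


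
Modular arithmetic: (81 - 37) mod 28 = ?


81 - 37 = 44
44 mod 28 = 16


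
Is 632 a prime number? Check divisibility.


632 / 2 = 316 (exact division)
632 is NOT prime.

No, 632 is not prime


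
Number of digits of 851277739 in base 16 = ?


851277739 in base 16 = 32BD77AB
Number of digits = 8

8 digits (base 16)


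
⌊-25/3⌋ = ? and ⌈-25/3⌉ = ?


-25/3 = -8.3333
floor = -9
ceil = -8

floor = -9, ceil = -8


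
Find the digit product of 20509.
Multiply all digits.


2 × 0 × 5 × 0 × 9 = 0


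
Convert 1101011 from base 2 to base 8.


1101011 (base 2) = 107 (decimal)
107 (decimal) = 153 (base 8)


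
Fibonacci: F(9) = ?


Sequence: 1, 1, 2, 3, 5, 8, 13, 21, 34
F(9) = 34


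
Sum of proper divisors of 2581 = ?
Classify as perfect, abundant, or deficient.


Proper divisors: 1, 29, 89
Sum = 1 + 29 + 89 = 119
119 < 2581 → deficient

s(2581) = 119 (deficient)


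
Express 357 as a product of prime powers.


357 / 3 = 119
119 / 7 = 17
17 / 17 = 1
357 = 3 × 7 × 17


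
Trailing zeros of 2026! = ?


floor(2026/5) = 405
floor(2026/25) = 81
floor(2026/125) = 16
floor(2026/625) = 3
Total = 505

505 trailing zeros


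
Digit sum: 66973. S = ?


6 + 6 + 9 + 7 + 3 = 31


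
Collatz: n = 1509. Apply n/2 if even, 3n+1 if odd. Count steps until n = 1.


1509 → 4528 → 2264 → 1132 → 566 → 283 → 850 → 425 → 1276 → 638 → 319 → 958 → 479 → 1438 → 719 → 2158 → 1079 → 3238 → 1619 → 4858 → 2429 → 7288 → 3644 → 1822 → 911 → 2734 → 1367 → 4102 → 2051 → 6154 → 3077 → 9232 → 4616 → 2308 → 1154 → 577 → 1732 → 866 → 433 → 1300 → 650 → 325 → 976 → 488 → 244 → 122 → 61 → 184 → 92 → 46 → 23 → 70 → 35 → 106 → 53 → 160 → 80 → 40 → 20 → 10 → 5 → 16 → 8 → 4 → 2 → 1
Total steps = 65

65 steps


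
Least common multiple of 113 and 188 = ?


GCD(113, 188) = 1
LCM = 113*188/1 = 21244/1 = 21244

LCM = 21244


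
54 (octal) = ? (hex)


54 (base 8) = 44 (decimal)
44 (decimal) = 2C (base 16)


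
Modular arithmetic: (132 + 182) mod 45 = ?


132 + 182 = 314
314 mod 45 = 44


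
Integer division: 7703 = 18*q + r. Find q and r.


7703 = 18 * 427 + 17
Check: 7686 + 17 = 7703

q = 427, r = 17


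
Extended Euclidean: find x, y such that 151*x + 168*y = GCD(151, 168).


Tabular extended Euclidean (each row: r = 151*s + 168*t):
r=151, s=1, t=0
r=168, s=0, t=1
q=0: r=151, s=1, t=0   [151*(1) + 168*(0) = 151]
q=1: r=17, s=-1, t=1   [151*(-1) + 168*(1) = 17]
q=8: r=15, s=9, t=-8   [151*(9) + 168*(-8) = 15]
q=1: r=2, s=-10, t=9   [151*(-10) + 168*(9) = 2]
q=7: r=1, s=79, t=-71   [151*(79) + 168*(-71) = 1]
q=2: r=0, s=-168, t=151   [151*(-168) + 168*(151) = 0]
GCD = 1; from the row with r=1: x=79, y=-71
Check: 151*(79) + 168*(-71) = 11929 - 11928 = 1

GCD = 1, x = 79, y = -71


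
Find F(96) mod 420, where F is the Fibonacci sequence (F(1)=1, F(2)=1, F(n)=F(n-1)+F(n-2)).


F(k) mod 420 for k=1..96:
1, 1, 2, 3, 5, 8, 13, 21, 34, 55, 89, 144, 233, 377, 190, 147, 337, 64, 401, 45, 26, 71, 97, 168, 265, 13, 278, 291, 149, 20, 169, 189, 358, 127, 65, 192, 257, 29, 286, 315, 181, 76, 257, 333, 170, 83, 253, 336, 169, 85, 254, 339, 173, 92, 265, 357, 202, 139, 341, 60, 401, 41, 22, 63, 85, 148, 233, 381, 194, 155, 349, 84, 13, 97, 110, 207, 317, 104, 1, 105, 106, 211, 317, 108, 5, 113, 118, 231, 349, 160, 89, 249, 338, 167, 85, 252
F(96) mod 420 = 252


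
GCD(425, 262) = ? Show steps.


425 = 1 * 262 + 163
262 = 1 * 163 + 99
163 = 1 * 99 + 64
99 = 1 * 64 + 35
64 = 1 * 35 + 29
35 = 1 * 29 + 6
29 = 4 * 6 + 5
6 = 1 * 5 + 1
5 = 5 * 1 + 0
GCD = 1


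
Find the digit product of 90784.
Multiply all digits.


9 × 0 × 7 × 8 × 4 = 0


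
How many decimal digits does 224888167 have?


224888167 has 9 digits in base 10
floor(log10(224888167)) + 1 = floor(8.3520) + 1 = 9

9 digits (base 10)


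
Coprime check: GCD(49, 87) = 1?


Euclidean algorithm:
87 = 1 * 49 + 38
49 = 1 * 38 + 11
38 = 3 * 11 + 5
11 = 2 * 5 + 1
5 = 5 * 1 + 0
GCD(49, 87) = 1

Yes, coprime (GCD = 1)


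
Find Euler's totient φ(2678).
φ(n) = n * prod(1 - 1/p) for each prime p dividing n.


2678 = 2 × 13 × 103
Prime factors: 2, 13, 103
φ(2678) = 2678 × (1-1/2) × (1-1/13) × (1-1/103)
= 2678 × 1/2 × 12/13 × 102/103 = 1224

φ(2678) = 1224


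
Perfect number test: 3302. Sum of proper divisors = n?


Proper divisors of 3302: 1, 2, 13, 26, 127, 254, 1651
Sum = 1 + 2 + 13 + 26 + 127 + 254 + 1651 = 2074

No, 3302 is not perfect (2074 ≠ 3302)


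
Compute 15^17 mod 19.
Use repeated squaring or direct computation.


15^1 mod 19 = 15
15^2 mod 19 = 16
15^3 mod 19 = 12
15^4 mod 19 = 9
15^5 mod 19 = 2
15^6 mod 19 = 11
15^7 mod 19 = 13
15^8 mod 19 = 5
15^9 mod 19 = 18
15^10 mod 19 = 4
15^11 mod 19 = 3
15^12 mod 19 = 7
15^13 mod 19 = 10
15^14 mod 19 = 17
15^15 mod 19 = 8
15^16 mod 19 = 6
15^17 mod 19 = 14


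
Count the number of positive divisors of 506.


506 = 2^1 × 11^1 × 23^1
d(506) = (1+1) × (1+1) × (1+1) = 8

8 divisors


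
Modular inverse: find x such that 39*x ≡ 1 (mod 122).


Use the extended Euclidean algorithm on (122, 39); each row r = 122*s + 39*t:
r=122, s=1, t=0
r=39, s=0, t=1
q=3: r=5, s=1, t=-3   [122*(1) + 39*(-3) = 5]
q=7: r=4, s=-7, t=22   [122*(-7) + 39*(22) = 4]
q=1: r=1, s=8, t=-25   [122*(8) + 39*(-25) = 1]
q=4: r=0, s=-39, t=122   [122*(-39) + 39*(122) = 0]
GCD = 1 with t = -25, so 39*(-25) ≡ 1 (mod 122)
Inverse = -25 mod 122 = 97
Check: 39 * 97 = 3783 ≡ 1 (mod 122)

39^(-1) ≡ 97 (mod 122)


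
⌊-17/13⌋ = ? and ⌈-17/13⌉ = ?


-17/13 = -1.3077
floor = -2
ceil = -1

floor = -2, ceil = -1


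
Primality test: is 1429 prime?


Check divisors up to sqrt(1429) = 37.8021
No divisors found.
1429 is prime.

Yes, 1429 is prime


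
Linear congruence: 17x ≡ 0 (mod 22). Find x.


GCD(17, 22) = 1, unique solution
a^(-1) mod 22 = 13
x = 13 * 0 mod 22 = 0

x ≡ 0 (mod 22)


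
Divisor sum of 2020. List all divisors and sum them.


Divisors of 2020: 1, 2, 4, 5, 10, 20, 101, 202, 404, 505, 1010, 2020
Sum = 1 + 2 + 4 + 5 + 10 + 20 + 101 + 202 + 404 + 505 + 1010 + 2020 = 4284

σ(2020) = 4284


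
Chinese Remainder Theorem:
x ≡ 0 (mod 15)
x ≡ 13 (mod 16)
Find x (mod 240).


M = 15*16 = 240
M1 = M/15 = 16, M2 = M/16 = 15
M1^(-1) mod 15 = 1, M2^(-1) mod 16 = 15
x = 0*16*1 + 13*15*15 = 2925
2925 mod 240 = 45
Check: 45 mod 15 = 0 ✓, 45 mod 16 = 13 ✓

x ≡ 45 (mod 240)


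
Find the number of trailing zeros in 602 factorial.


floor(602/5) = 120
floor(602/25) = 24
floor(602/125) = 4
Total = 148

148 trailing zeros


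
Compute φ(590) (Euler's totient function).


590 = 2 × 5 × 59
Prime factors: 2, 5, 59
φ(590) = 590 × (1-1/2) × (1-1/5) × (1-1/59)
= 590 × 1/2 × 4/5 × 58/59 = 232

φ(590) = 232


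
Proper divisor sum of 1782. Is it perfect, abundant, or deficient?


Proper divisors: 1, 2, 3, 6, 9, 11, 18, 22, 27, 33, 54, 66, 81, 99, 162, 198, 297, 594, 891
Sum = 1 + 2 + 3 + 6 + 9 + 11 + 18 + 22 + 27 + 33 + 54 + 66 + 81 + 99 + 162 + 198 + 297 + 594 + 891 = 2574
2574 > 1782 → abundant

s(1782) = 2574 (abundant)


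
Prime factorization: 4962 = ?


4962 / 2 = 2481
2481 / 3 = 827
827 / 827 = 1
4962 = 2 × 3 × 827


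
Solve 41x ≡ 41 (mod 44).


GCD(41, 44) = 1, unique solution
a^(-1) mod 44 = 29
x = 29 * 41 mod 44 = 1

x ≡ 1 (mod 44)


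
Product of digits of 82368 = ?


8 × 2 × 3 × 6 × 8 = 2304


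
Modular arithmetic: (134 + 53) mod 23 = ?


134 + 53 = 187
187 mod 23 = 3


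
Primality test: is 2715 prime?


2715 / 3 = 905 (exact division)
2715 is NOT prime.

No, 2715 is not prime


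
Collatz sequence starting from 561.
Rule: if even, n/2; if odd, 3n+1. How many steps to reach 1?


561 → 1684 → 842 → 421 → 1264 → 632 → 316 → 158 → 79 → 238 → 119 → 358 → 179 → 538 → 269 → 808 → 404 → 202 → 101 → 304 → 152 → 76 → 38 → 19 → 58 → 29 → 88 → 44 → 22 → 11 → 34 → 17 → 52 → 26 → 13 → 40 → 20 → 10 → 5 → 16 → 8 → 4 → 2 → 1
Total steps = 43

43 steps


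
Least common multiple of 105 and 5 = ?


GCD(105, 5) = 5
LCM = 105*5/5 = 525/5 = 105

LCM = 105


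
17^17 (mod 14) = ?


17^1 mod 14 = 3
17^2 mod 14 = 9
17^3 mod 14 = 13
17^4 mod 14 = 11
17^5 mod 14 = 5
17^6 mod 14 = 1
17^7 mod 14 = 3
17^8 mod 14 = 9
17^9 mod 14 = 13
17^10 mod 14 = 11
17^11 mod 14 = 5
17^12 mod 14 = 1
17^13 mod 14 = 3
17^14 mod 14 = 9
17^15 mod 14 = 13
17^16 mod 14 = 11
17^17 mod 14 = 5


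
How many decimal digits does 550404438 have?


550404438 has 9 digits in base 10
floor(log10(550404438)) + 1 = floor(8.7407) + 1 = 9

9 digits (base 10)


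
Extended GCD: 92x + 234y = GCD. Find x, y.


Tabular extended Euclidean (each row: r = 92*s + 234*t):
r=92, s=1, t=0
r=234, s=0, t=1
q=0: r=92, s=1, t=0   [92*(1) + 234*(0) = 92]
q=2: r=50, s=-2, t=1   [92*(-2) + 234*(1) = 50]
q=1: r=42, s=3, t=-1   [92*(3) + 234*(-1) = 42]
q=1: r=8, s=-5, t=2   [92*(-5) + 234*(2) = 8]
q=5: r=2, s=28, t=-11   [92*(28) + 234*(-11) = 2]
q=4: r=0, s=-117, t=46   [92*(-117) + 234*(46) = 0]
GCD = 2; from the row with r=2: x=28, y=-11
Check: 92*(28) + 234*(-11) = 2576 - 2574 = 2

GCD = 2, x = 28, y = -11


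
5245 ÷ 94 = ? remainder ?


5245 = 94 * 55 + 75
Check: 5170 + 75 = 5245

q = 55, r = 75


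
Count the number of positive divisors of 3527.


3527 = 3527^1
d(3527) = (1+1) = 2

2 divisors


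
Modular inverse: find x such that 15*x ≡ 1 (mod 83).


Use the extended Euclidean algorithm on (83, 15); each row r = 83*s + 15*t:
r=83, s=1, t=0
r=15, s=0, t=1
q=5: r=8, s=1, t=-5   [83*(1) + 15*(-5) = 8]
q=1: r=7, s=-1, t=6   [83*(-1) + 15*(6) = 7]
q=1: r=1, s=2, t=-11   [83*(2) + 15*(-11) = 1]
q=7: r=0, s=-15, t=83   [83*(-15) + 15*(83) = 0]
GCD = 1 with t = -11, so 15*(-11) ≡ 1 (mod 83)
Inverse = -11 mod 83 = 72
Check: 15 * 72 = 1080 ≡ 1 (mod 83)

15^(-1) ≡ 72 (mod 83)


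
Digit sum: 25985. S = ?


2 + 5 + 9 + 8 + 5 = 29


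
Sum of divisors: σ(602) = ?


Divisors of 602: 1, 2, 7, 14, 43, 86, 301, 602
Sum = 1 + 2 + 7 + 14 + 43 + 86 + 301 + 602 = 1056

σ(602) = 1056


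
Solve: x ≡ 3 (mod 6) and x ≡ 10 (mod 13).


M = 6*13 = 78
M1 = M/6 = 13, M2 = M/13 = 6
M1^(-1) mod 6 = 1, M2^(-1) mod 13 = 11
x = 3*13*1 + 10*6*11 = 699
699 mod 78 = 75
Check: 75 mod 6 = 3 ✓, 75 mod 13 = 10 ✓

x ≡ 75 (mod 78)


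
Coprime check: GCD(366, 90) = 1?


Euclidean algorithm:
366 = 4 * 90 + 6
90 = 15 * 6 + 0
GCD(366, 90) = 6

No, not coprime (GCD = 6)


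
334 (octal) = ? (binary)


334 (base 8) = 220 (decimal)
220 (decimal) = 11011100 (base 2)


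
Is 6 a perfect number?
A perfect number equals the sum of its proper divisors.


Proper divisors of 6: 1, 2, 3
Sum = 1 + 2 + 3 = 6

Yes, 6 is perfect (6 = 6)


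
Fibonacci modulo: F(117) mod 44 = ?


F(k) mod 44 for k=1..117:
1, 1, 2, 3, 5, 8, 13, 21, 34, 11, 1, 12, 13, 25, 38, 19, 13, 32, 1, 33, 34, 23, 13, 36, 5, 41, 2, 43, 1, 0, 1, 1, 2, 3, 5, 8, 13, 21, 34, 11, 1, 12, 13, 25, 38, 19, 13, 32, 1, 33, 34, 23, 13, 36, 5, 41, 2, 43, 1, 0, 1, 1, 2, 3, 5, 8, 13, 21, 34, 11, 1, 12, 13, 25, 38, 19, 13, 32, 1, 33, 34, 23, 13, 36, 5, 41, 2, 43, 1, 0, 1, 1, 2, 3, 5, 8, 13, 21, 34, 11, 1, 12, 13, 25, 38, 19, 13, 32, 1, 33, 34, 23, 13, 36, 5, 41, 2
F(117) mod 44 = 2


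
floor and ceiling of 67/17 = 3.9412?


67/17 = 3.9412
floor = 3
ceil = 4

floor = 3, ceil = 4


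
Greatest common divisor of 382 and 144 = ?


382 = 2 * 144 + 94
144 = 1 * 94 + 50
94 = 1 * 50 + 44
50 = 1 * 44 + 6
44 = 7 * 6 + 2
6 = 3 * 2 + 0
GCD = 2


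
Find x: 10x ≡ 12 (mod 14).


GCD(10, 14) = 2 divides 12
Divide: 5x ≡ 6 (mod 7)
x ≡ 4 (mod 7)


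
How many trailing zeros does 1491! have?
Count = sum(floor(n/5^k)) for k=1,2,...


floor(1491/5) = 298
floor(1491/25) = 59
floor(1491/125) = 11
floor(1491/625) = 2
Total = 370

370 trailing zeros


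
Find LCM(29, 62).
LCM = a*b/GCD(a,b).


GCD(29, 62) = 1
LCM = 29*62/1 = 1798/1 = 1798

LCM = 1798


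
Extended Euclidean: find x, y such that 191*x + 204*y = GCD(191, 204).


Tabular extended Euclidean (each row: r = 191*s + 204*t):
r=191, s=1, t=0
r=204, s=0, t=1
q=0: r=191, s=1, t=0   [191*(1) + 204*(0) = 191]
q=1: r=13, s=-1, t=1   [191*(-1) + 204*(1) = 13]
q=14: r=9, s=15, t=-14   [191*(15) + 204*(-14) = 9]
q=1: r=4, s=-16, t=15   [191*(-16) + 204*(15) = 4]
q=2: r=1, s=47, t=-44   [191*(47) + 204*(-44) = 1]
q=4: r=0, s=-204, t=191   [191*(-204) + 204*(191) = 0]
GCD = 1; from the row with r=1: x=47, y=-44
Check: 191*(47) + 204*(-44) = 8977 - 8976 = 1

GCD = 1, x = 47, y = -44


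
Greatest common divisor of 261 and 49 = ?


261 = 5 * 49 + 16
49 = 3 * 16 + 1
16 = 16 * 1 + 0
GCD = 1


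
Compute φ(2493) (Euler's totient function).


2493 = 3^2 × 277
Prime factors: 3, 277
φ(2493) = 2493 × (1-1/3) × (1-1/277)
= 2493 × 2/3 × 276/277 = 1656

φ(2493) = 1656


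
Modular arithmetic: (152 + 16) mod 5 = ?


152 + 16 = 168
168 mod 5 = 3


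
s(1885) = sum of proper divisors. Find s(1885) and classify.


Proper divisors: 1, 5, 13, 29, 65, 145, 377
Sum = 1 + 5 + 13 + 29 + 65 + 145 + 377 = 635
635 < 1885 → deficient

s(1885) = 635 (deficient)


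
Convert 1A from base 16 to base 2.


1A (base 16) = 26 (decimal)
26 (decimal) = 11010 (base 2)


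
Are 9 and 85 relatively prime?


Euclidean algorithm:
85 = 9 * 9 + 4
9 = 2 * 4 + 1
4 = 4 * 1 + 0
GCD(9, 85) = 1

Yes, coprime (GCD = 1)


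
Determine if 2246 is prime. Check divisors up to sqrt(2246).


2246 / 2 = 1123 (exact division)
2246 is NOT prime.

No, 2246 is not prime


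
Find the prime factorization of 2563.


2563 / 11 = 233
233 / 233 = 1
2563 = 11 × 233


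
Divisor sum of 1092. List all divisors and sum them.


Divisors of 1092: 1, 2, 3, 4, 6, 7, 12, 13, 14, 21, 26, 28, 39, 42, 52, 78, 84, 91, 156, 182, 273, 364, 546, 1092
Sum = 1 + 2 + 3 + 4 + 6 + 7 + 12 + 13 + 14 + 21 + 26 + 28 + 39 + 42 + 52 + 78 + 84 + 91 + 156 + 182 + 273 + 364 + 546 + 1092 = 3136

σ(1092) = 3136


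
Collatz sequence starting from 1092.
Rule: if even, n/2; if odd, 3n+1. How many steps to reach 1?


1092 → 546 → 273 → 820 → 410 → 205 → 616 → 308 → 154 → 77 → 232 → 116 → 58 → 29 → 88 → 44 → 22 → 11 → 34 → 17 → 52 → 26 → 13 → 40 → 20 → 10 → 5 → 16 → 8 → 4 → 2 → 1
Total steps = 31

31 steps


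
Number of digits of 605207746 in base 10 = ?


605207746 has 9 digits in base 10
floor(log10(605207746)) + 1 = floor(8.7819) + 1 = 9

9 digits (base 10)


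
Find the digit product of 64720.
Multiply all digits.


6 × 4 × 7 × 2 × 0 = 0


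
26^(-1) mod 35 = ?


Use the extended Euclidean algorithm on (35, 26); each row r = 35*s + 26*t:
r=35, s=1, t=0
r=26, s=0, t=1
q=1: r=9, s=1, t=-1   [35*(1) + 26*(-1) = 9]
q=2: r=8, s=-2, t=3   [35*(-2) + 26*(3) = 8]
q=1: r=1, s=3, t=-4   [35*(3) + 26*(-4) = 1]
q=8: r=0, s=-26, t=35   [35*(-26) + 26*(35) = 0]
GCD = 1 with t = -4, so 26*(-4) ≡ 1 (mod 35)
Inverse = -4 mod 35 = 31
Check: 26 * 31 = 806 ≡ 1 (mod 35)

26^(-1) ≡ 31 (mod 35)


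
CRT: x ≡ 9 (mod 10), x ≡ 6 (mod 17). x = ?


M = 10*17 = 170
M1 = M/10 = 17, M2 = M/17 = 10
M1^(-1) mod 10 = 3, M2^(-1) mod 17 = 12
x = 9*17*3 + 6*10*12 = 1179
1179 mod 170 = 159
Check: 159 mod 10 = 9 ✓, 159 mod 17 = 6 ✓

x ≡ 159 (mod 170)


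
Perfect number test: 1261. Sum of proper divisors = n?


Proper divisors of 1261: 1, 13, 97
Sum = 1 + 13 + 97 = 111

No, 1261 is not perfect (111 ≠ 1261)


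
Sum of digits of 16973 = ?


1 + 6 + 9 + 7 + 3 = 26


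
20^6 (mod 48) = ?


20^1 mod 48 = 20
20^2 mod 48 = 16
20^3 mod 48 = 32
20^4 mod 48 = 16
20^5 mod 48 = 32
20^6 mod 48 = 16


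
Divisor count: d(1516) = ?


1516 = 2^2 × 379^1
d(1516) = (2+1) × (1+1) = 6

6 divisors


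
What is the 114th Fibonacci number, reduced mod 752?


F(k) mod 752 for k=1..114:
1, 1, 2, 3, 5, 8, 13, 21, 34, 55, 89, 144, 233, 377, 610, 235, 93, 328, 421, 749, 418, 415, 81, 496, 577, 321, 146, 467, 613, 328, 189, 517, 706, 471, 425, 144, 569, 713, 530, 491, 269, 8, 277, 285, 562, 95, 657, 0, 657, 657, 562, 467, 277, 744, 269, 261, 530, 39, 569, 608, 425, 281, 706, 235, 189, 424, 613, 285, 146, 431, 577, 256, 81, 337, 418, 3, 421, 424, 93, 517, 610, 375, 233, 608, 89, 697, 34, 731, 13, 744, 5, 749, 2, 751, 1, 0, 1, 1, 2, 3, 5, 8, 13, 21, 34, 55, 89, 144, 233, 377, 610, 235, 93, 328
F(114) mod 752 = 328


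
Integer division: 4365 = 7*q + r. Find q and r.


4365 = 7 * 623 + 4
Check: 4361 + 4 = 4365

q = 623, r = 4


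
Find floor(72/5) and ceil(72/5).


72/5 = 14.4000
floor = 14
ceil = 15

floor = 14, ceil = 15


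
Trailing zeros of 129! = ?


floor(129/5) = 25
floor(129/25) = 5
floor(129/125) = 1
Total = 31

31 trailing zeros


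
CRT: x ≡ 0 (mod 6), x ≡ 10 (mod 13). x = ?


M = 6*13 = 78
M1 = M/6 = 13, M2 = M/13 = 6
M1^(-1) mod 6 = 1, M2^(-1) mod 13 = 11
x = 0*13*1 + 10*6*11 = 660
660 mod 78 = 36
Check: 36 mod 6 = 0 ✓, 36 mod 13 = 10 ✓

x ≡ 36 (mod 78)


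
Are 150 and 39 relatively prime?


Euclidean algorithm:
150 = 3 * 39 + 33
39 = 1 * 33 + 6
33 = 5 * 6 + 3
6 = 2 * 3 + 0
GCD(150, 39) = 3

No, not coprime (GCD = 3)


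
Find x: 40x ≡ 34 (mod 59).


GCD(40, 59) = 1, unique solution
a^(-1) mod 59 = 31
x = 31 * 34 mod 59 = 51

x ≡ 51 (mod 59)


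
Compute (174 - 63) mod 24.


174 - 63 = 111
111 mod 24 = 15


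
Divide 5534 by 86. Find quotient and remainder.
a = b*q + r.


5534 = 86 * 64 + 30
Check: 5504 + 30 = 5534

q = 64, r = 30


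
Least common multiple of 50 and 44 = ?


GCD(50, 44) = 2
LCM = 50*44/2 = 2200/2 = 1100

LCM = 1100


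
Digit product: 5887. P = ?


5 × 8 × 8 × 7 = 2240


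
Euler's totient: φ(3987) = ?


3987 = 3^2 × 443
Prime factors: 3, 443
φ(3987) = 3987 × (1-1/3) × (1-1/443)
= 3987 × 2/3 × 442/443 = 2652

φ(3987) = 2652


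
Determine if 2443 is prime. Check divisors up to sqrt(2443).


2443 / 7 = 349 (exact division)
2443 is NOT prime.

No, 2443 is not prime


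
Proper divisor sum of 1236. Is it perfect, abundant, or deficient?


Proper divisors: 1, 2, 3, 4, 6, 12, 103, 206, 309, 412, 618
Sum = 1 + 2 + 3 + 4 + 6 + 12 + 103 + 206 + 309 + 412 + 618 = 1676
1676 > 1236 → abundant

s(1236) = 1676 (abundant)


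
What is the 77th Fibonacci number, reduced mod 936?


F(k) mod 936 for k=1..77:
1, 1, 2, 3, 5, 8, 13, 21, 34, 55, 89, 144, 233, 377, 610, 51, 661, 712, 437, 213, 650, 863, 577, 504, 145, 649, 794, 507, 365, 872, 301, 237, 538, 775, 377, 216, 593, 809, 466, 339, 805, 208, 77, 285, 362, 647, 73, 720, 793, 577, 434, 75, 509, 584, 157, 741, 898, 703, 665, 432, 161, 593, 754, 411, 229, 640, 869, 573, 506, 143, 649, 792, 505, 361, 866, 291, 221
F(77) mod 936 = 221


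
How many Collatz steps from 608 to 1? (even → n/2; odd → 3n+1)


608 → 304 → 152 → 76 → 38 → 19 → 58 → 29 → 88 → 44 → 22 → 11 → 34 → 17 → 52 → 26 → 13 → 40 → 20 → 10 → 5 → 16 → 8 → 4 → 2 → 1
Total steps = 25

25 steps


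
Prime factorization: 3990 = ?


3990 / 2 = 1995
1995 / 3 = 665
665 / 5 = 133
133 / 7 = 19
19 / 19 = 1
3990 = 2 × 3 × 5 × 7 × 19


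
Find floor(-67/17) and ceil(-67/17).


-67/17 = -3.9412
floor = -4
ceil = -3

floor = -4, ceil = -3


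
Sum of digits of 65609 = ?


6 + 5 + 6 + 0 + 9 = 26


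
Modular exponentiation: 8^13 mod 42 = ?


8^1 mod 42 = 8
8^2 mod 42 = 22
8^3 mod 42 = 8
8^4 mod 42 = 22
8^5 mod 42 = 8
8^6 mod 42 = 22
8^7 mod 42 = 8
8^8 mod 42 = 22
8^9 mod 42 = 8
8^10 mod 42 = 22
8^11 mod 42 = 8
8^12 mod 42 = 22
8^13 mod 42 = 8


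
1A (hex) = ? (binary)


1A (base 16) = 26 (decimal)
26 (decimal) = 11010 (base 2)


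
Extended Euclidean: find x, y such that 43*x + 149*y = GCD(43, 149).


Tabular extended Euclidean (each row: r = 43*s + 149*t):
r=43, s=1, t=0
r=149, s=0, t=1
q=0: r=43, s=1, t=0   [43*(1) + 149*(0) = 43]
q=3: r=20, s=-3, t=1   [43*(-3) + 149*(1) = 20]
q=2: r=3, s=7, t=-2   [43*(7) + 149*(-2) = 3]
q=6: r=2, s=-45, t=13   [43*(-45) + 149*(13) = 2]
q=1: r=1, s=52, t=-15   [43*(52) + 149*(-15) = 1]
q=2: r=0, s=-149, t=43   [43*(-149) + 149*(43) = 0]
GCD = 1; from the row with r=1: x=52, y=-15
Check: 43*(52) + 149*(-15) = 2236 - 2235 = 1

GCD = 1, x = 52, y = -15


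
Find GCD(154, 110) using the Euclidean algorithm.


154 = 1 * 110 + 44
110 = 2 * 44 + 22
44 = 2 * 22 + 0
GCD = 22


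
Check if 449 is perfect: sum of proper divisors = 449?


Proper divisors of 449: 1
Sum = 1 = 1

No, 449 is not perfect (1 ≠ 449)


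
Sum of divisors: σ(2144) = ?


Divisors of 2144: 1, 2, 4, 8, 16, 32, 67, 134, 268, 536, 1072, 2144
Sum = 1 + 2 + 4 + 8 + 16 + 32 + 67 + 134 + 268 + 536 + 1072 + 2144 = 4284

σ(2144) = 4284


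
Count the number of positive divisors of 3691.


3691 = 3691^1
d(3691) = (1+1) = 2

2 divisors


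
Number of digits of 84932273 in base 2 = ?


84932273 in base 2 = 101000011111111011010110001
Number of digits = 27

27 digits (base 2)


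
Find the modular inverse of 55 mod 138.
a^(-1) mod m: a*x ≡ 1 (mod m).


Use the extended Euclidean algorithm on (138, 55); each row r = 138*s + 55*t:
r=138, s=1, t=0
r=55, s=0, t=1
q=2: r=28, s=1, t=-2   [138*(1) + 55*(-2) = 28]
q=1: r=27, s=-1, t=3   [138*(-1) + 55*(3) = 27]
q=1: r=1, s=2, t=-5   [138*(2) + 55*(-5) = 1]
q=27: r=0, s=-55, t=138   [138*(-55) + 55*(138) = 0]
GCD = 1 with t = -5, so 55*(-5) ≡ 1 (mod 138)
Inverse = -5 mod 138 = 133
Check: 55 * 133 = 7315 ≡ 1 (mod 138)

55^(-1) ≡ 133 (mod 138)


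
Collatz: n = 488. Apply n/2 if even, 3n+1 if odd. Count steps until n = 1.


488 → 244 → 122 → 61 → 184 → 92 → 46 → 23 → 70 → 35 → 106 → 53 → 160 → 80 → 40 → 20 → 10 → 5 → 16 → 8 → 4 → 2 → 1
Total steps = 22

22 steps


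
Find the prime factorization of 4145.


4145 / 5 = 829
829 / 829 = 1
4145 = 5 × 829


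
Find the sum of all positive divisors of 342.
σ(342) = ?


Divisors of 342: 1, 2, 3, 6, 9, 18, 19, 38, 57, 114, 171, 342
Sum = 1 + 2 + 3 + 6 + 9 + 18 + 19 + 38 + 57 + 114 + 171 + 342 = 780

σ(342) = 780


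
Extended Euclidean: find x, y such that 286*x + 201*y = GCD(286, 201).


Tabular extended Euclidean (each row: r = 286*s + 201*t):
r=286, s=1, t=0
r=201, s=0, t=1
q=1: r=85, s=1, t=-1   [286*(1) + 201*(-1) = 85]
q=2: r=31, s=-2, t=3   [286*(-2) + 201*(3) = 31]
q=2: r=23, s=5, t=-7   [286*(5) + 201*(-7) = 23]
q=1: r=8, s=-7, t=10   [286*(-7) + 201*(10) = 8]
q=2: r=7, s=19, t=-27   [286*(19) + 201*(-27) = 7]
q=1: r=1, s=-26, t=37   [286*(-26) + 201*(37) = 1]
q=7: r=0, s=201, t=-286   [286*(201) + 201*(-286) = 0]
GCD = 1; from the row with r=1: x=-26, y=37
Check: 286*(-26) + 201*(37) = -7436 + 7437 = 1

GCD = 1, x = -26, y = 37


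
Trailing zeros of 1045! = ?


floor(1045/5) = 209
floor(1045/25) = 41
floor(1045/125) = 8
floor(1045/625) = 1
Total = 259

259 trailing zeros


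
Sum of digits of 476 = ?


4 + 7 + 6 = 17


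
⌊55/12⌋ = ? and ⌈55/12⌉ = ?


55/12 = 4.5833
floor = 4
ceil = 5

floor = 4, ceil = 5


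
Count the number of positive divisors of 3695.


3695 = 5^1 × 739^1
d(3695) = (1+1) × (1+1) = 4

4 divisors


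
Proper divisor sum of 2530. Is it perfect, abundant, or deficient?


Proper divisors: 1, 2, 5, 10, 11, 22, 23, 46, 55, 110, 115, 230, 253, 506, 1265
Sum = 1 + 2 + 5 + 10 + 11 + 22 + 23 + 46 + 55 + 110 + 115 + 230 + 253 + 506 + 1265 = 2654
2654 > 2530 → abundant

s(2530) = 2654 (abundant)


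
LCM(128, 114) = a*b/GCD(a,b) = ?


GCD(128, 114) = 2
LCM = 128*114/2 = 14592/2 = 7296

LCM = 7296


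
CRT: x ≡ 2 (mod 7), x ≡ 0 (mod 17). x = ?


M = 7*17 = 119
M1 = M/7 = 17, M2 = M/17 = 7
M1^(-1) mod 7 = 5, M2^(-1) mod 17 = 5
x = 2*17*5 + 0*7*5 = 170
170 mod 119 = 51
Check: 51 mod 7 = 2 ✓, 51 mod 17 = 0 ✓

x ≡ 51 (mod 119)


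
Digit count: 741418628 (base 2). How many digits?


741418628 in base 2 = 101100001100010010011010000100
Number of digits = 30

30 digits (base 2)


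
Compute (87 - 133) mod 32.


87 - 133 = -46
-46 mod 32 = 18


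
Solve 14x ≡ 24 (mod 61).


GCD(14, 61) = 1, unique solution
a^(-1) mod 61 = 48
x = 48 * 24 mod 61 = 54

x ≡ 54 (mod 61)


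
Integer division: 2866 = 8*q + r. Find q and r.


2866 = 8 * 358 + 2
Check: 2864 + 2 = 2866

q = 358, r = 2


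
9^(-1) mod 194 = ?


Use the extended Euclidean algorithm on (194, 9); each row r = 194*s + 9*t:
r=194, s=1, t=0
r=9, s=0, t=1
q=21: r=5, s=1, t=-21   [194*(1) + 9*(-21) = 5]
q=1: r=4, s=-1, t=22   [194*(-1) + 9*(22) = 4]
q=1: r=1, s=2, t=-43   [194*(2) + 9*(-43) = 1]
q=4: r=0, s=-9, t=194   [194*(-9) + 9*(194) = 0]
GCD = 1 with t = -43, so 9*(-43) ≡ 1 (mod 194)
Inverse = -43 mod 194 = 151
Check: 9 * 151 = 1359 ≡ 1 (mod 194)

9^(-1) ≡ 151 (mod 194)


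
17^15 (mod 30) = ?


17^1 mod 30 = 17
17^2 mod 30 = 19
17^3 mod 30 = 23
17^4 mod 30 = 1
17^5 mod 30 = 17
17^6 mod 30 = 19
17^7 mod 30 = 23
17^8 mod 30 = 1
17^9 mod 30 = 17
17^10 mod 30 = 19
17^11 mod 30 = 23
17^12 mod 30 = 1
17^13 mod 30 = 17
17^14 mod 30 = 19
17^15 mod 30 = 23


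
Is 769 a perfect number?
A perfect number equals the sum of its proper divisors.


Proper divisors of 769: 1
Sum = 1 = 1

No, 769 is not perfect (1 ≠ 769)


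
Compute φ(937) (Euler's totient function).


937 = 937
Prime factors: 937
φ(937) = 937 × (1-1/937)
= 937 × 936/937 = 936

φ(937) = 936


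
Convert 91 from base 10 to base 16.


91 (base 10) = 91 (decimal)
91 (decimal) = 5B (base 16)


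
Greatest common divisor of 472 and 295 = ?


472 = 1 * 295 + 177
295 = 1 * 177 + 118
177 = 1 * 118 + 59
118 = 2 * 59 + 0
GCD = 59


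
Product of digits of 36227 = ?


3 × 6 × 2 × 2 × 7 = 504


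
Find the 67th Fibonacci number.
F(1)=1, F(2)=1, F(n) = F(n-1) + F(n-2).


Sequence: 1, 1, 2, 3, 5, 8, 13, 21, 34, 55, 89, 144, 233, 377, 610, 987, 1597, 2584, 4181, 6765, 10946, 17711, 28657, 46368, 75025, 121393, 196418, 317811, 514229, 832040, 1346269, 2178309, 3524578, 5702887, 9227465, 14930352, 24157817, 39088169, 63245986, 102334155, 165580141, 267914296, 433494437, 701408733, 1134903170, 1836311903, 2971215073, 4807526976, 7778742049, 12586269025, 20365011074, 32951280099, 53316291173, 86267571272, 139583862445, 225851433717, 365435296162, 591286729879, 956722026041, 1548008755920, 2504730781961, 4052739537881, 6557470319842, 10610209857723, 17167680177565, 27777890035288, 44945570212853
F(67) = 44945570212853


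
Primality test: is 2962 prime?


2962 / 2 = 1481 (exact division)
2962 is NOT prime.

No, 2962 is not prime


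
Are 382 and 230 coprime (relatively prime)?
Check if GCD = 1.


Euclidean algorithm:
382 = 1 * 230 + 152
230 = 1 * 152 + 78
152 = 1 * 78 + 74
78 = 1 * 74 + 4
74 = 18 * 4 + 2
4 = 2 * 2 + 0
GCD(382, 230) = 2

No, not coprime (GCD = 2)


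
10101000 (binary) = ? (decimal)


10101000 (base 2) = 168 (decimal)
168 (decimal) = 168 (base 10)


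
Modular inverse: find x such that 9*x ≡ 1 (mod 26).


Use the extended Euclidean algorithm on (26, 9); each row r = 26*s + 9*t:
r=26, s=1, t=0
r=9, s=0, t=1
q=2: r=8, s=1, t=-2   [26*(1) + 9*(-2) = 8]
q=1: r=1, s=-1, t=3   [26*(-1) + 9*(3) = 1]
q=8: r=0, s=9, t=-26   [26*(9) + 9*(-26) = 0]
GCD = 1 with t = 3, so 9*(3) ≡ 1 (mod 26)
Inverse = 3 mod 26 = 3
Check: 9 * 3 = 27 ≡ 1 (mod 26)

9^(-1) ≡ 3 (mod 26)


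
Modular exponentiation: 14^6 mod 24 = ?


14^1 mod 24 = 14
14^2 mod 24 = 4
14^3 mod 24 = 8
14^4 mod 24 = 16
14^5 mod 24 = 8
14^6 mod 24 = 16


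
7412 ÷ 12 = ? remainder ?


7412 = 12 * 617 + 8
Check: 7404 + 8 = 7412

q = 617, r = 8


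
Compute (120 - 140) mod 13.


120 - 140 = -20
-20 mod 13 = 6


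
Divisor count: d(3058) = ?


3058 = 2^1 × 11^1 × 139^1
d(3058) = (1+1) × (1+1) × (1+1) = 8

8 divisors


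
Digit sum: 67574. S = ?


6 + 7 + 5 + 7 + 4 = 29


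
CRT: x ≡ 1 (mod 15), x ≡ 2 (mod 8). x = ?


M = 15*8 = 120
M1 = M/15 = 8, M2 = M/8 = 15
M1^(-1) mod 15 = 2, M2^(-1) mod 8 = 7
x = 1*8*2 + 2*15*7 = 226
226 mod 120 = 106
Check: 106 mod 15 = 1 ✓, 106 mod 8 = 2 ✓

x ≡ 106 (mod 120)


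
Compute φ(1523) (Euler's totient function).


1523 = 1523
Prime factors: 1523
φ(1523) = 1523 × (1-1/1523)
= 1523 × 1522/1523 = 1522

φ(1523) = 1522


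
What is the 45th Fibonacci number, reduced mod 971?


F(k) mod 971 for k=1..45:
1, 1, 2, 3, 5, 8, 13, 21, 34, 55, 89, 144, 233, 377, 610, 16, 626, 642, 297, 939, 265, 233, 498, 731, 258, 18, 276, 294, 570, 864, 463, 356, 819, 204, 52, 256, 308, 564, 872, 465, 366, 831, 226, 86, 312
F(45) mod 971 = 312


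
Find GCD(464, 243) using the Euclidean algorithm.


464 = 1 * 243 + 221
243 = 1 * 221 + 22
221 = 10 * 22 + 1
22 = 22 * 1 + 0
GCD = 1


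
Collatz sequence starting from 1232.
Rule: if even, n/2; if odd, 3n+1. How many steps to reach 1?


1232 → 616 → 308 → 154 → 77 → 232 → 116 → 58 → 29 → 88 → 44 → 22 → 11 → 34 → 17 → 52 → 26 → 13 → 40 → 20 → 10 → 5 → 16 → 8 → 4 → 2 → 1
Total steps = 26

26 steps


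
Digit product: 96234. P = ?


9 × 6 × 2 × 3 × 4 = 1296


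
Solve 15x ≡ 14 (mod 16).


GCD(15, 16) = 1, unique solution
a^(-1) mod 16 = 15
x = 15 * 14 mod 16 = 2

x ≡ 2 (mod 16)


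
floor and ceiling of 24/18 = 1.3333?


24/18 = 1.3333
floor = 1
ceil = 2

floor = 1, ceil = 2


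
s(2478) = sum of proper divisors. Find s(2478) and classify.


Proper divisors: 1, 2, 3, 6, 7, 14, 21, 42, 59, 118, 177, 354, 413, 826, 1239
Sum = 1 + 2 + 3 + 6 + 7 + 14 + 21 + 42 + 59 + 118 + 177 + 354 + 413 + 826 + 1239 = 3282
3282 > 2478 → abundant

s(2478) = 3282 (abundant)


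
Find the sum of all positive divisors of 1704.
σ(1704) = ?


Divisors of 1704: 1, 2, 3, 4, 6, 8, 12, 24, 71, 142, 213, 284, 426, 568, 852, 1704
Sum = 1 + 2 + 3 + 4 + 6 + 8 + 12 + 24 + 71 + 142 + 213 + 284 + 426 + 568 + 852 + 1704 = 4320

σ(1704) = 4320


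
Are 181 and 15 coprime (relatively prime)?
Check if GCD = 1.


Euclidean algorithm:
181 = 12 * 15 + 1
15 = 15 * 1 + 0
GCD(181, 15) = 1

Yes, coprime (GCD = 1)


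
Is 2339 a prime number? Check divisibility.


Check divisors up to sqrt(2339) = 48.3632
No divisors found.
2339 is prime.

Yes, 2339 is prime


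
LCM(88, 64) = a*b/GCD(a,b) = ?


GCD(88, 64) = 8
LCM = 88*64/8 = 5632/8 = 704

LCM = 704


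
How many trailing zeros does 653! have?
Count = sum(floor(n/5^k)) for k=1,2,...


floor(653/5) = 130
floor(653/25) = 26
floor(653/125) = 5
floor(653/625) = 1
Total = 162

162 trailing zeros


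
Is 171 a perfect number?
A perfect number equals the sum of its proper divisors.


Proper divisors of 171: 1, 3, 9, 19, 57
Sum = 1 + 3 + 9 + 19 + 57 = 89

No, 171 is not perfect (89 ≠ 171)


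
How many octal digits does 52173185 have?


52173185 in base 8 = 307014601
Number of digits = 9

9 digits (base 8)


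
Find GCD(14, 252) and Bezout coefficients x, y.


Tabular extended Euclidean (each row: r = 14*s + 252*t):
r=14, s=1, t=0
r=252, s=0, t=1
q=0: r=14, s=1, t=0   [14*(1) + 252*(0) = 14]
q=18: r=0, s=-18, t=1   [14*(-18) + 252*(1) = 0]
GCD = 14; from the row with r=14: x=1, y=0
Check: 14*(1) + 252*(0) = 14 + 0 = 14

GCD = 14, x = 1, y = 0


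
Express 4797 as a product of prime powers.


4797 / 3 = 1599
1599 / 3 = 533
533 / 13 = 41
41 / 41 = 1
4797 = 3^2 × 13 × 41


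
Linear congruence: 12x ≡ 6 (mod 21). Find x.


GCD(12, 21) = 3 divides 6
Divide: 4x ≡ 2 (mod 7)
x ≡ 4 (mod 7)


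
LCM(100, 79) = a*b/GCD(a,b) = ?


GCD(100, 79) = 1
LCM = 100*79/1 = 7900/1 = 7900

LCM = 7900


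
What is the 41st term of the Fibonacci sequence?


Sequence: 1, 1, 2, 3, 5, 8, 13, 21, 34, 55, 89, 144, 233, 377, 610, 987, 1597, 2584, 4181, 6765, 10946, 17711, 28657, 46368, 75025, 121393, 196418, 317811, 514229, 832040, 1346269, 2178309, 3524578, 5702887, 9227465, 14930352, 24157817, 39088169, 63245986, 102334155, 165580141
F(41) = 165580141


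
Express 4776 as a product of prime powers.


4776 / 2 = 2388
2388 / 2 = 1194
1194 / 2 = 597
597 / 3 = 199
199 / 199 = 1
4776 = 2^3 × 3 × 199


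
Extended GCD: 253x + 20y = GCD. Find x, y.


Tabular extended Euclidean (each row: r = 253*s + 20*t):
r=253, s=1, t=0
r=20, s=0, t=1
q=12: r=13, s=1, t=-12   [253*(1) + 20*(-12) = 13]
q=1: r=7, s=-1, t=13   [253*(-1) + 20*(13) = 7]
q=1: r=6, s=2, t=-25   [253*(2) + 20*(-25) = 6]
q=1: r=1, s=-3, t=38   [253*(-3) + 20*(38) = 1]
q=6: r=0, s=20, t=-253   [253*(20) + 20*(-253) = 0]
GCD = 1; from the row with r=1: x=-3, y=38
Check: 253*(-3) + 20*(38) = -759 + 760 = 1

GCD = 1, x = -3, y = 38


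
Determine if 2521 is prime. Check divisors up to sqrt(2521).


Check divisors up to sqrt(2521) = 50.2096
No divisors found.
2521 is prime.

Yes, 2521 is prime


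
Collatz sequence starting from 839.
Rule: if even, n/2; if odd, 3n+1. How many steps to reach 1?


839 → 2518 → 1259 → 3778 → 1889 → 5668 → 2834 → 1417 → 4252 → 2126 → 1063 → 3190 → 1595 → 4786 → 2393 → 7180 → 3590 → 1795 → 5386 → 2693 → 8080 → 4040 → 2020 → 1010 → 505 → 1516 → 758 → 379 → 1138 → 569 → 1708 → 854 → 427 → 1282 → 641 → 1924 → 962 → 481 → 1444 → 722 → 361 → 1084 → 542 → 271 → 814 → 407 → 1222 → 611 → 1834 → 917 → 2752 → 1376 → 688 → 344 → 172 → 86 → 43 → 130 → 65 → 196 → 98 → 49 → 148 → 74 → 37 → 112 → 56 → 28 → 14 → 7 → 22 → 11 → 34 → 17 → 52 → 26 → 13 → 40 → 20 → 10 → 5 → 16 → 8 → 4 → 2 → 1
Total steps = 85

85 steps


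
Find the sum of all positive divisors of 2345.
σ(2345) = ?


Divisors of 2345: 1, 5, 7, 35, 67, 335, 469, 2345
Sum = 1 + 5 + 7 + 35 + 67 + 335 + 469 + 2345 = 3264

σ(2345) = 3264


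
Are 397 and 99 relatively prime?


Euclidean algorithm:
397 = 4 * 99 + 1
99 = 99 * 1 + 0
GCD(397, 99) = 1

Yes, coprime (GCD = 1)


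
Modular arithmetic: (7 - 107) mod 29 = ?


7 - 107 = -100
-100 mod 29 = 16


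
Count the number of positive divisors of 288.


288 = 2^5 × 3^2
d(288) = (5+1) × (2+1) = 18

18 divisors


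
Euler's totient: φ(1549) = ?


1549 = 1549
Prime factors: 1549
φ(1549) = 1549 × (1-1/1549)
= 1549 × 1548/1549 = 1548

φ(1549) = 1548


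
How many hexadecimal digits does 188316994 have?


188316994 in base 16 = B397D42
Number of digits = 7

7 digits (base 16)


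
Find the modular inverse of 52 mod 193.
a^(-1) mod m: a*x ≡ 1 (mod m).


Use the extended Euclidean algorithm on (193, 52); each row r = 193*s + 52*t:
r=193, s=1, t=0
r=52, s=0, t=1
q=3: r=37, s=1, t=-3   [193*(1) + 52*(-3) = 37]
q=1: r=15, s=-1, t=4   [193*(-1) + 52*(4) = 15]
q=2: r=7, s=3, t=-11   [193*(3) + 52*(-11) = 7]
q=2: r=1, s=-7, t=26   [193*(-7) + 52*(26) = 1]
q=7: r=0, s=52, t=-193   [193*(52) + 52*(-193) = 0]
GCD = 1 with t = 26, so 52*(26) ≡ 1 (mod 193)
Inverse = 26 mod 193 = 26
Check: 52 * 26 = 1352 ≡ 1 (mod 193)

52^(-1) ≡ 26 (mod 193)


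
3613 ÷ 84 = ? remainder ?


3613 = 84 * 43 + 1
Check: 3612 + 1 = 3613

q = 43, r = 1


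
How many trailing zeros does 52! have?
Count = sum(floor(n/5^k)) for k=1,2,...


floor(52/5) = 10
floor(52/25) = 2
Total = 12

12 trailing zeros


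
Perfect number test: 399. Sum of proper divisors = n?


Proper divisors of 399: 1, 3, 7, 19, 21, 57, 133
Sum = 1 + 3 + 7 + 19 + 21 + 57 + 133 = 241

No, 399 is not perfect (241 ≠ 399)


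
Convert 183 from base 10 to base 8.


183 (base 10) = 183 (decimal)
183 (decimal) = 267 (base 8)


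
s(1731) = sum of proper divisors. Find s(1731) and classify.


Proper divisors: 1, 3, 577
Sum = 1 + 3 + 577 = 581
581 < 1731 → deficient

s(1731) = 581 (deficient)


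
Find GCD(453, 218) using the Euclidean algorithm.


453 = 2 * 218 + 17
218 = 12 * 17 + 14
17 = 1 * 14 + 3
14 = 4 * 3 + 2
3 = 1 * 2 + 1
2 = 2 * 1 + 0
GCD = 1
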